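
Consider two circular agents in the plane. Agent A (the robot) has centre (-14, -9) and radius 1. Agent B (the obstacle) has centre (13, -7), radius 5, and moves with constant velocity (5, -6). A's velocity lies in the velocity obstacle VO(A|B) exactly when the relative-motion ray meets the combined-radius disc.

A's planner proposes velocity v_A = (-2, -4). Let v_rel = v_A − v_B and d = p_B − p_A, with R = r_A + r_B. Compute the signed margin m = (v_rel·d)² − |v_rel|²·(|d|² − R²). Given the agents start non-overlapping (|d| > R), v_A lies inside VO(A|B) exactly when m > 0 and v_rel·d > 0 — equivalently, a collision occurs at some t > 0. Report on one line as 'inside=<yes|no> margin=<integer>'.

d = (27, 2),  |d|² = 733;  R = 1+5 = 6,  c = 733−6² = 697
v_rel = (-7, 2),  |v_rel|² = 53;  v_rel·d = (-7)·(27) + (2)·(2) = -185
53·t² + 370·t + 697 = 0  ⇒  m = (-185)² − 53·697 = -2716
m = -2716 < 0,  v_rel·d = -185 < 0  ⇒  outside

inside=no margin=-2716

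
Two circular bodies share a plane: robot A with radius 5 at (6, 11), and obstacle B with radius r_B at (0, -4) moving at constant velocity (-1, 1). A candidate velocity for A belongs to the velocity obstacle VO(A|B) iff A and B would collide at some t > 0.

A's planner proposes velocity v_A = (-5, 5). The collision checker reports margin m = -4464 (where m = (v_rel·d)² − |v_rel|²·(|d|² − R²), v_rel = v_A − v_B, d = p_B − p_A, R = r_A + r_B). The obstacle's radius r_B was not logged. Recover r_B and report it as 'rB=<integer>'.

m = -4464
d = (-6, -15);  v_rel = (-4, 4),  |v_rel|² = 32
v_rel×d = (-4)·(-15) − (4)·(-6) = 84
since m = R²·32 − 84²:  R² = (7056 + -4464) / 32 = 81
R = √81 = 9  ⇒  r_B = 9 − 5 = 4

rB=4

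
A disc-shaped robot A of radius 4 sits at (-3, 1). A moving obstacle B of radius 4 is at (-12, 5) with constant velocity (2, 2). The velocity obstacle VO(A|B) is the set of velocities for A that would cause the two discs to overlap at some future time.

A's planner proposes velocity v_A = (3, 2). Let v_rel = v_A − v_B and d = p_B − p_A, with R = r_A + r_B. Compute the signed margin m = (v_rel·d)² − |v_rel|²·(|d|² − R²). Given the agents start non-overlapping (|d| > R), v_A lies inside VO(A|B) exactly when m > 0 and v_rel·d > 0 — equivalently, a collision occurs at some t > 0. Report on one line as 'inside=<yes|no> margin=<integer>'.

d = (-9, 4),  |d|² = 97;  R = 4+4 = 8,  c = 97−8² = 33
v_rel = (1, 0),  |v_rel|² = 1;  v_rel·d = (1)·(-9) + (0)·(4) = -9
1·t² + 18·t + 33 = 0  ⇒  m = (-9)² − 1·33 = 48
m = 48 > 0,  v_rel·d = -9 < 0  ⇒  outside

inside=no margin=48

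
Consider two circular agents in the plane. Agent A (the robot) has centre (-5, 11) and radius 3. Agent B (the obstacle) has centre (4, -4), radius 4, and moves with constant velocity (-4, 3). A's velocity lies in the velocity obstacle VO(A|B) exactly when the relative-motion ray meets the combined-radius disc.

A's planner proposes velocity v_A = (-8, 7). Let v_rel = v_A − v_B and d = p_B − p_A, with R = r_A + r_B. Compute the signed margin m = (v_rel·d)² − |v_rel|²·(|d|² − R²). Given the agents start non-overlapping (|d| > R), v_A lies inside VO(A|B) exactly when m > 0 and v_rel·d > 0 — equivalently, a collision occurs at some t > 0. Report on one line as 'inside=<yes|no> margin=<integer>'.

d = (9, -15),  |d|² = 306;  R = 3+4 = 7,  c = 306−7² = 257
v_rel = (-4, 4),  |v_rel|² = 32;  v_rel·d = (-4)·(9) + (4)·(-15) = -96
32·t² + 192·t + 257 = 0  ⇒  m = (-96)² − 32·257 = 992
m = 992 > 0,  v_rel·d = -96 < 0  ⇒  outside

inside=no margin=992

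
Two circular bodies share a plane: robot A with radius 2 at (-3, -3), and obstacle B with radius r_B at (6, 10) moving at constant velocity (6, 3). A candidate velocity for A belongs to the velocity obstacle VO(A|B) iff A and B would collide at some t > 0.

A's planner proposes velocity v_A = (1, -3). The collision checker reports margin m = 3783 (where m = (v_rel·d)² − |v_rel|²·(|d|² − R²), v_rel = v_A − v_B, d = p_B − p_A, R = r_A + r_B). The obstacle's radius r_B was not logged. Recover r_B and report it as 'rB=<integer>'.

m = 3783
d = (9, 13);  v_rel = (-5, -6),  |v_rel|² = 61
v_rel×d = (-5)·(13) − (-6)·(9) = -11
since m = R²·61 − (-11)²:  R² = (121 + 3783) / 61 = 64
R = √64 = 8  ⇒  r_B = 8 − 2 = 6

rB=6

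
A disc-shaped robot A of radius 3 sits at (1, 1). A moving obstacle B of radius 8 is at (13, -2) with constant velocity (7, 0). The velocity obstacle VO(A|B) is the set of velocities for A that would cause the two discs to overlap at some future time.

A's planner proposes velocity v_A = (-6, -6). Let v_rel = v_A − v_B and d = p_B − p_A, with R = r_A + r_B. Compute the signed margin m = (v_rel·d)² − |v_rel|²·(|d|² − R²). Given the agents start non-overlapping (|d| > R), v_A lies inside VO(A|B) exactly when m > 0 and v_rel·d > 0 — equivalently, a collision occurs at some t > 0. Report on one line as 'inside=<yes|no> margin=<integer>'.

d = (12, -3),  |d|² = 153;  R = 3+8 = 11,  c = 153−11² = 32
v_rel = (-13, -6),  |v_rel|² = 205;  v_rel·d = (-13)·(12) + (-6)·(-3) = -138
205·t² + 276·t + 32 = 0  ⇒  m = (-138)² − 205·32 = 12484
m = 12484 > 0,  v_rel·d = -138 < 0  ⇒  outside

inside=no margin=12484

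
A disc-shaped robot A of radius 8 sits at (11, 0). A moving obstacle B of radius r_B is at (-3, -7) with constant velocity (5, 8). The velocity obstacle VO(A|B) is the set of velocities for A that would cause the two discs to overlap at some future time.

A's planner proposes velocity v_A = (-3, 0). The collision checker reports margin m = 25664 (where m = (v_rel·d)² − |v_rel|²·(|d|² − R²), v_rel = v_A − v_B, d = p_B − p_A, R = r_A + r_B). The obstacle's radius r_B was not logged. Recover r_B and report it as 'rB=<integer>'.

m = 25664
d = (-14, -7);  v_rel = (-8, -8),  |v_rel|² = 128
v_rel×d = (-8)·(-7) − (-8)·(-14) = -56
since m = R²·128 − (-56)²:  R² = (3136 + 25664) / 128 = 225
R = √225 = 15  ⇒  r_B = 15 − 8 = 7

rB=7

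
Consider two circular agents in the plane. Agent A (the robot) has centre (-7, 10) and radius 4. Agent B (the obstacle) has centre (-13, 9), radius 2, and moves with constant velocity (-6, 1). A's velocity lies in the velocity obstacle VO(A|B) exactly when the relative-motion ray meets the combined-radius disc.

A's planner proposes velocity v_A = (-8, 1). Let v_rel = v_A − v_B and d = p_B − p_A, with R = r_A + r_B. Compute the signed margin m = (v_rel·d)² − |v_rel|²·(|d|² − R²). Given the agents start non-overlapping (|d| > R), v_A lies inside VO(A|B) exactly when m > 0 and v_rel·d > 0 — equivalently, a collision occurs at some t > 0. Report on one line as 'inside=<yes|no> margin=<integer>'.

d = (-6, -1),  |d|² = 37;  R = 4+2 = 6,  c = 37−6² = 1
v_rel = (-2, 0),  |v_rel|² = 4;  v_rel·d = (-2)·(-6) + (0)·(-1) = 12
4·t² − 24·t + 1 = 0  ⇒  m = 12² − 4·1 = 140
m = 140 > 0,  v_rel·d = 12 > 0  ⇒  inside

inside=yes margin=140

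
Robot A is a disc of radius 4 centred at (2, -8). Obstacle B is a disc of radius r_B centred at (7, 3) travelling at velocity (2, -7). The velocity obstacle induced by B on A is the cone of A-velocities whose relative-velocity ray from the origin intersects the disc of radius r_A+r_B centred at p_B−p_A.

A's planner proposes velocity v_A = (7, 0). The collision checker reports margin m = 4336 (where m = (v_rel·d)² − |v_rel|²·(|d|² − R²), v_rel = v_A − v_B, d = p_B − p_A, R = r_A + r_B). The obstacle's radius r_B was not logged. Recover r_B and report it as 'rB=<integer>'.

m = 4336
d = (5, 11);  v_rel = (5, 7),  |v_rel|² = 74
v_rel×d = (5)·(11) − (7)·(5) = 20
since m = R²·74 − 20²:  R² = (400 + 4336) / 74 = 64
R = √64 = 8  ⇒  r_B = 8 − 4 = 4

rB=4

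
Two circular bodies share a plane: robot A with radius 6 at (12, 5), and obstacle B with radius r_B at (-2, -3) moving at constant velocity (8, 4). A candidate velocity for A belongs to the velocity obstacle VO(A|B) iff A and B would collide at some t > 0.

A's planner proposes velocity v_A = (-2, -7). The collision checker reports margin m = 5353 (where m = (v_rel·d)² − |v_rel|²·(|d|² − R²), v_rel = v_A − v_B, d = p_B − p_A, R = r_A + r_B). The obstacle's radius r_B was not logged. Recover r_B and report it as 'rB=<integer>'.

m = 5353
d = (-14, -8);  v_rel = (-10, -11),  |v_rel|² = 221
v_rel×d = (-10)·(-8) − (-11)·(-14) = -74
since m = R²·221 − (-74)²:  R² = (5476 + 5353) / 221 = 49
R = √49 = 7  ⇒  r_B = 7 − 6 = 1

rB=1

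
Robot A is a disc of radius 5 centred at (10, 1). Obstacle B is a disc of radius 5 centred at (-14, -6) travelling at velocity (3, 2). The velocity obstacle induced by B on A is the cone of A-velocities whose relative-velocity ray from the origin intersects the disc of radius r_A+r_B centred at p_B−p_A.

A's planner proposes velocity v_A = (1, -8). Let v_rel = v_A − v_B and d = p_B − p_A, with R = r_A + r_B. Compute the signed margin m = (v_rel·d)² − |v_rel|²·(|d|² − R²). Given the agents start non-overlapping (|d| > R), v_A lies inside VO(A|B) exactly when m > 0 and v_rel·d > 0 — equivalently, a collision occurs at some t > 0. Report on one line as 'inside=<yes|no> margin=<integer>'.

d = (-24, -7),  |d|² = 625;  R = 5+5 = 10,  c = 625−10² = 525
v_rel = (-2, -10),  |v_rel|² = 104;  v_rel·d = (-2)·(-24) + (-10)·(-7) = 118
104·t² − 236·t + 525 = 0  ⇒  m = 118² − 104·525 = -40676
m = -40676 < 0,  v_rel·d = 118 > 0  ⇒  outside

inside=no margin=-40676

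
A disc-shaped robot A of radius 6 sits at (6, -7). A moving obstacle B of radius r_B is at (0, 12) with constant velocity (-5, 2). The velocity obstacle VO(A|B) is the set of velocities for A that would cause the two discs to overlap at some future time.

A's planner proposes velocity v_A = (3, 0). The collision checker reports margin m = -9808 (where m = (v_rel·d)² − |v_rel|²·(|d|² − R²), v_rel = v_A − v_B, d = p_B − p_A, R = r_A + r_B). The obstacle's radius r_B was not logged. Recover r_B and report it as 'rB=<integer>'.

m = -9808
d = (-6, 19);  v_rel = (8, -2),  |v_rel|² = 68
v_rel×d = (8)·(19) − (-2)·(-6) = 140
since m = R²·68 − 140²:  R² = (19600 + -9808) / 68 = 144
R = √144 = 12  ⇒  r_B = 12 − 6 = 6

rB=6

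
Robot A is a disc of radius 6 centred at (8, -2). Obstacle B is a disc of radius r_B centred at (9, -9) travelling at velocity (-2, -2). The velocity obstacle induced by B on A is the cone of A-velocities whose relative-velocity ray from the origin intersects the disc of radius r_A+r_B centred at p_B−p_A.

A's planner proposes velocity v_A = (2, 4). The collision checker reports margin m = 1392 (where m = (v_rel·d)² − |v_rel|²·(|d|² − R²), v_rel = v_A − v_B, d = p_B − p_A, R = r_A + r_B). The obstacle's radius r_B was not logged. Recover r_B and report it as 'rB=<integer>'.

m = 1392
d = (1, -7);  v_rel = (4, 6),  |v_rel|² = 52
v_rel×d = (4)·(-7) − (6)·(1) = -34
since m = R²·52 − (-34)²:  R² = (1156 + 1392) / 52 = 49
R = √49 = 7  ⇒  r_B = 7 − 6 = 1

rB=1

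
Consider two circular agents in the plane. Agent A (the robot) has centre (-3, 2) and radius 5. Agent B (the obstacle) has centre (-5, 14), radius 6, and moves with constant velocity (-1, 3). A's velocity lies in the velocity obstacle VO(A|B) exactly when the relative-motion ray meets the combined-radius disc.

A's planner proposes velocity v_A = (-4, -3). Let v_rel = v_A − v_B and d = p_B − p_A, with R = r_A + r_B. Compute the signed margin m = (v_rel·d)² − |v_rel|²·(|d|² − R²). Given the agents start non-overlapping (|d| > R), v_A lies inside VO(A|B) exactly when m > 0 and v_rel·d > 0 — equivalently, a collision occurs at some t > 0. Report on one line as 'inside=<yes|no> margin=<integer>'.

d = (-2, 12),  |d|² = 148;  R = 5+6 = 11,  c = 148−11² = 27
v_rel = (-3, -6),  |v_rel|² = 45;  v_rel·d = (-3)·(-2) + (-6)·(12) = -66
45·t² + 132·t + 27 = 0  ⇒  m = (-66)² − 45·27 = 3141
m = 3141 > 0,  v_rel·d = -66 < 0  ⇒  outside

inside=no margin=3141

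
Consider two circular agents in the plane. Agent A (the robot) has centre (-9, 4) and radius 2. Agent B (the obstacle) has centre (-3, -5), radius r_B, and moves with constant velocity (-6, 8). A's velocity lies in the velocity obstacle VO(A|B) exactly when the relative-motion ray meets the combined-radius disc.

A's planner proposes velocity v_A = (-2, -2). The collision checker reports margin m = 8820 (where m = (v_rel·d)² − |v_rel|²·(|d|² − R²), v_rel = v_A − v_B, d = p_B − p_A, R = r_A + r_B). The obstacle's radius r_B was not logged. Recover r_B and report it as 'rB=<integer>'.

m = 8820
d = (6, -9);  v_rel = (4, -10),  |v_rel|² = 116
v_rel×d = (4)·(-9) − (-10)·(6) = 24
since m = R²·116 − 24²:  R² = (576 + 8820) / 116 = 81
R = √81 = 9  ⇒  r_B = 9 − 2 = 7

rB=7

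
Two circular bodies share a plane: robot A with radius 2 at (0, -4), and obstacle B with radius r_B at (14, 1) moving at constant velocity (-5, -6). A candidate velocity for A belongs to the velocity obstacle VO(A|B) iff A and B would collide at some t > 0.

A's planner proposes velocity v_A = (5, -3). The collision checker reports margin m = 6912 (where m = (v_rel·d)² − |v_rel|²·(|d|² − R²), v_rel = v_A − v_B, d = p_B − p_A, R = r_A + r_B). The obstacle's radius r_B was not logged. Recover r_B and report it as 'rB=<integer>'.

m = 6912
d = (14, 5);  v_rel = (10, 3),  |v_rel|² = 109
v_rel×d = (10)·(5) − (3)·(14) = 8
since m = R²·109 − 8²:  R² = (64 + 6912) / 109 = 64
R = √64 = 8  ⇒  r_B = 8 − 2 = 6

rB=6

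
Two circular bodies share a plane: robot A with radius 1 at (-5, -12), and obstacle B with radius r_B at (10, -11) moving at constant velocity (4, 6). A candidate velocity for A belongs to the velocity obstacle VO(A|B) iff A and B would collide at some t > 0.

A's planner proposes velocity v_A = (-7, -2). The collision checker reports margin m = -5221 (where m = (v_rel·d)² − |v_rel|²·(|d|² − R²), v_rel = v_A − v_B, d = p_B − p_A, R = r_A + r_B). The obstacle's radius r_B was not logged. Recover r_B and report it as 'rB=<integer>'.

m = -5221
d = (15, 1);  v_rel = (-11, -8),  |v_rel|² = 185
v_rel×d = (-11)·(1) − (-8)·(15) = 109
since m = R²·185 − 109²:  R² = (11881 + -5221) / 185 = 36
R = √36 = 6  ⇒  r_B = 6 − 1 = 5

rB=5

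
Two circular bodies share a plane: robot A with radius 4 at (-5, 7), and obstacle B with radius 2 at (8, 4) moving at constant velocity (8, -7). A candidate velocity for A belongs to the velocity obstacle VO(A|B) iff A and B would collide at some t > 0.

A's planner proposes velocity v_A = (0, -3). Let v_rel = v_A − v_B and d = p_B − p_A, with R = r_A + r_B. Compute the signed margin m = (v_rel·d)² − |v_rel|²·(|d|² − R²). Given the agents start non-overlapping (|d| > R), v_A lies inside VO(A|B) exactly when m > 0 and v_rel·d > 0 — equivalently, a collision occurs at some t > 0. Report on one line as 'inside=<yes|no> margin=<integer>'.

d = (13, -3),  |d|² = 178;  R = 4+2 = 6,  c = 178−6² = 142
v_rel = (-8, 4),  |v_rel|² = 80;  v_rel·d = (-8)·(13) + (4)·(-3) = -116
80·t² + 232·t + 142 = 0  ⇒  m = (-116)² − 80·142 = 2096
m = 2096 > 0,  v_rel·d = -116 < 0  ⇒  outside

inside=no margin=2096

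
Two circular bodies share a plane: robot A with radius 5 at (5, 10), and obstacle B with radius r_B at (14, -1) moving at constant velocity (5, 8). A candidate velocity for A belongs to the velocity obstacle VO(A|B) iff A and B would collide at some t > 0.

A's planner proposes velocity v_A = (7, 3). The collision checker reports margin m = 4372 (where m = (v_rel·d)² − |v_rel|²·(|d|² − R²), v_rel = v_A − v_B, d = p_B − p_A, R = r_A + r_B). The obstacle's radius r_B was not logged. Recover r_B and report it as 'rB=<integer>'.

m = 4372
d = (9, -11);  v_rel = (2, -5),  |v_rel|² = 29
v_rel×d = (2)·(-11) − (-5)·(9) = 23
since m = R²·29 − 23²:  R² = (529 + 4372) / 29 = 169
R = √169 = 13  ⇒  r_B = 13 − 5 = 8

rB=8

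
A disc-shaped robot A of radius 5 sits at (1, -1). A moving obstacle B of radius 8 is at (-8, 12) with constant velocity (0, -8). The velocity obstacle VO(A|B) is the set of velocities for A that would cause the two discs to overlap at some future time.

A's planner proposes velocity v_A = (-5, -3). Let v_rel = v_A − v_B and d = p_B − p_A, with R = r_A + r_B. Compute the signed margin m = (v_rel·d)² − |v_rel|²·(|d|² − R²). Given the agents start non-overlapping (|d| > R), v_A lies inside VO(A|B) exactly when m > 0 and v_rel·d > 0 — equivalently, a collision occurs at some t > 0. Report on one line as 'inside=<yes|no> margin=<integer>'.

d = (-9, 13),  |d|² = 250;  R = 5+8 = 13,  c = 250−13² = 81
v_rel = (-5, 5),  |v_rel|² = 50;  v_rel·d = (-5)·(-9) + (5)·(13) = 110
50·t² − 220·t + 81 = 0  ⇒  m = 110² − 50·81 = 8050
m = 8050 > 0,  v_rel·d = 110 > 0  ⇒  inside

inside=yes margin=8050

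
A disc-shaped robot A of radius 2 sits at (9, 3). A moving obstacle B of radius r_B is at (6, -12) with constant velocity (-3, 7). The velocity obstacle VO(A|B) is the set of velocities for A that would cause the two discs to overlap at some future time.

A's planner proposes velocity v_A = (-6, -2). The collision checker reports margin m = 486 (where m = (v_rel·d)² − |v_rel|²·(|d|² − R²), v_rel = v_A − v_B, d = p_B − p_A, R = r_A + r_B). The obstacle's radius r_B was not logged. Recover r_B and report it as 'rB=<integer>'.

m = 486
d = (-3, -15);  v_rel = (-3, -9),  |v_rel|² = 90
v_rel×d = (-3)·(-15) − (-9)·(-3) = 18
since m = R²·90 − 18²:  R² = (324 + 486) / 90 = 9
R = √9 = 3  ⇒  r_B = 3 − 2 = 1

rB=1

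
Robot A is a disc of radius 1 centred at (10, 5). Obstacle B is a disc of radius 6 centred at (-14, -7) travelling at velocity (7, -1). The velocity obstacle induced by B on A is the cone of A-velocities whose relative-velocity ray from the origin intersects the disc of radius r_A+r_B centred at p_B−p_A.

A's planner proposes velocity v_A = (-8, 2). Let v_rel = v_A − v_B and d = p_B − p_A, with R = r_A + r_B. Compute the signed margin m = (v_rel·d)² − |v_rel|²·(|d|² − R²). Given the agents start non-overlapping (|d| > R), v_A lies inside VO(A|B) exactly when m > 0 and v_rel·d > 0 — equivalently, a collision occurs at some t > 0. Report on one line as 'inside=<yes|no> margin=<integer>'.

d = (-24, -12),  |d|² = 720;  R = 1+6 = 7,  c = 720−7² = 671
v_rel = (-15, 3),  |v_rel|² = 234;  v_rel·d = (-15)·(-24) + (3)·(-12) = 324
234·t² − 648·t + 671 = 0  ⇒  m = 324² − 234·671 = -52038
m = -52038 < 0,  v_rel·d = 324 > 0  ⇒  outside

inside=no margin=-52038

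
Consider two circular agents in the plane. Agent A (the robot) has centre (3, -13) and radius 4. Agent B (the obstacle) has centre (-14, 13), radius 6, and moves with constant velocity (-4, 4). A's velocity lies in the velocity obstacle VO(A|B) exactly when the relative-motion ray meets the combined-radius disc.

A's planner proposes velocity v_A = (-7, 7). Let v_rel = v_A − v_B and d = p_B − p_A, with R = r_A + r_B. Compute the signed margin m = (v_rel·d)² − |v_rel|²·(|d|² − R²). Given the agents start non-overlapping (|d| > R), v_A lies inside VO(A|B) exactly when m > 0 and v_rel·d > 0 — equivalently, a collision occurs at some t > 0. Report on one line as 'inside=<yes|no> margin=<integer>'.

d = (-17, 26),  |d|² = 965;  R = 4+6 = 10,  c = 965−10² = 865
v_rel = (-3, 3),  |v_rel|² = 18;  v_rel·d = (-3)·(-17) + (3)·(26) = 129
18·t² − 258·t + 865 = 0  ⇒  m = 129² − 18·865 = 1071
m = 1071 > 0,  v_rel·d = 129 > 0  ⇒  inside

inside=yes margin=1071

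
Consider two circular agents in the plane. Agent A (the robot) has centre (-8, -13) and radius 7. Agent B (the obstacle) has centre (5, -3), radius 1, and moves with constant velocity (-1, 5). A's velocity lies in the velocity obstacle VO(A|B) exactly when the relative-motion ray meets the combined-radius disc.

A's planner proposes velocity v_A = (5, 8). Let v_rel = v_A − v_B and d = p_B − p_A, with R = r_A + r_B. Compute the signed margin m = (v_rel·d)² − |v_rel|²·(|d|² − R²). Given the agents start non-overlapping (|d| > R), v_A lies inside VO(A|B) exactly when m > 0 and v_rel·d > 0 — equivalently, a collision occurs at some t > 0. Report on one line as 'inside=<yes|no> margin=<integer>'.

d = (13, 10),  |d|² = 269;  R = 7+1 = 8,  c = 269−8² = 205
v_rel = (6, 3),  |v_rel|² = 45;  v_rel·d = (6)·(13) + (3)·(10) = 108
45·t² − 216·t + 205 = 0  ⇒  m = 108² − 45·205 = 2439
m = 2439 > 0,  v_rel·d = 108 > 0  ⇒  inside

inside=yes margin=2439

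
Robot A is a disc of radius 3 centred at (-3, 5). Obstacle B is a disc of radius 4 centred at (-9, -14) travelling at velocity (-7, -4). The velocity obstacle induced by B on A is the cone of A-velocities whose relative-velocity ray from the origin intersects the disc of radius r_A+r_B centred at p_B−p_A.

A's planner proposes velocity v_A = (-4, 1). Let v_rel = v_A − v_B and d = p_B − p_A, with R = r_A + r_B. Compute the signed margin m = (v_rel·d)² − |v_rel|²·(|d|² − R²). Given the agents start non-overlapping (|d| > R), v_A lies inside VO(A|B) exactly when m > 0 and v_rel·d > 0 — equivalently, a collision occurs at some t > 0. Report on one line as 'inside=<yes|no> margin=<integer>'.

d = (-6, -19),  |d|² = 397;  R = 3+4 = 7,  c = 397−7² = 348
v_rel = (3, 5),  |v_rel|² = 34;  v_rel·d = (3)·(-6) + (5)·(-19) = -113
34·t² + 226·t + 348 = 0  ⇒  m = (-113)² − 34·348 = 937
m = 937 > 0,  v_rel·d = -113 < 0  ⇒  outside

inside=no margin=937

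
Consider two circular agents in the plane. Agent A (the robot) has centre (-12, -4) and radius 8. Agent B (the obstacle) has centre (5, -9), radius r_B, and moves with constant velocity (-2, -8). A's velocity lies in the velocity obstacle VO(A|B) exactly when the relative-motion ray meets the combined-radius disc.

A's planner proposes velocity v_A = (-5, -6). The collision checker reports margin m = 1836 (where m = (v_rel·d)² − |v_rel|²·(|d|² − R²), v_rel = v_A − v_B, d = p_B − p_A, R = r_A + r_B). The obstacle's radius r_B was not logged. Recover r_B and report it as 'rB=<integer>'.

m = 1836
d = (17, -5);  v_rel = (-3, 2),  |v_rel|² = 13
v_rel×d = (-3)·(-5) − (2)·(17) = -19
since m = R²·13 − (-19)²:  R² = (361 + 1836) / 13 = 169
R = √169 = 13  ⇒  r_B = 13 − 8 = 5

rB=5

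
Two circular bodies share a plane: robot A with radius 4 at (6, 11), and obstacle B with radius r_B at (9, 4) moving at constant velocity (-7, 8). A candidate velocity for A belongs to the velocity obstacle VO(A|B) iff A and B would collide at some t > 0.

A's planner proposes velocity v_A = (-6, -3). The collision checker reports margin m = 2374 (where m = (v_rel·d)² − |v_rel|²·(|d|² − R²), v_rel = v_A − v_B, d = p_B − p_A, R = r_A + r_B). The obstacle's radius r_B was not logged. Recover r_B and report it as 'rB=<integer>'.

m = 2374
d = (3, -7);  v_rel = (1, -11),  |v_rel|² = 122
v_rel×d = (1)·(-7) − (-11)·(3) = 26
since m = R²·122 − 26²:  R² = (676 + 2374) / 122 = 25
R = √25 = 5  ⇒  r_B = 5 − 4 = 1

rB=1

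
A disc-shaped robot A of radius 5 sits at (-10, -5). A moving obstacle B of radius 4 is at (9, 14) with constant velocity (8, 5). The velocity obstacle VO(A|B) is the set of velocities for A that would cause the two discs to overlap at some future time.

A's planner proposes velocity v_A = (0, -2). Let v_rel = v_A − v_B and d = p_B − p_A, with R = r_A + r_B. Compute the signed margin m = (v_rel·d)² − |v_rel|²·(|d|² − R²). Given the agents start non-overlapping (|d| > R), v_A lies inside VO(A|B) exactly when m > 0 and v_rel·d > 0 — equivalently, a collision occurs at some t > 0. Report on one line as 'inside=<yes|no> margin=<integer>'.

d = (19, 19),  |d|² = 722;  R = 5+4 = 9,  c = 722−9² = 641
v_rel = (-8, -7),  |v_rel|² = 113;  v_rel·d = (-8)·(19) + (-7)·(19) = -285
113·t² + 570·t + 641 = 0  ⇒  m = (-285)² − 113·641 = 8792
m = 8792 > 0,  v_rel·d = -285 < 0  ⇒  outside

inside=no margin=8792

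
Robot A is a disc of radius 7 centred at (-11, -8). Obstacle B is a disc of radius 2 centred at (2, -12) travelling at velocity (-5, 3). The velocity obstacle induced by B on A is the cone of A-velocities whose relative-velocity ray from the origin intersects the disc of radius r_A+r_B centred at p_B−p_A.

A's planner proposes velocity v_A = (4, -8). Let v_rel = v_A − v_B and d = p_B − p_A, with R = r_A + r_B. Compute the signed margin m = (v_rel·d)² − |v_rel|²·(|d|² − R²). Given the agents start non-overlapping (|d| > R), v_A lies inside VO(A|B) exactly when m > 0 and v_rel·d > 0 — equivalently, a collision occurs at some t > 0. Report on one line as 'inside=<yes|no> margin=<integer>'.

d = (13, -4),  |d|² = 185;  R = 7+2 = 9,  c = 185−9² = 104
v_rel = (9, -11),  |v_rel|² = 202;  v_rel·d = (9)·(13) + (-11)·(-4) = 161
202·t² − 322·t + 104 = 0  ⇒  m = 161² − 202·104 = 4913
m = 4913 > 0,  v_rel·d = 161 > 0  ⇒  inside

inside=yes margin=4913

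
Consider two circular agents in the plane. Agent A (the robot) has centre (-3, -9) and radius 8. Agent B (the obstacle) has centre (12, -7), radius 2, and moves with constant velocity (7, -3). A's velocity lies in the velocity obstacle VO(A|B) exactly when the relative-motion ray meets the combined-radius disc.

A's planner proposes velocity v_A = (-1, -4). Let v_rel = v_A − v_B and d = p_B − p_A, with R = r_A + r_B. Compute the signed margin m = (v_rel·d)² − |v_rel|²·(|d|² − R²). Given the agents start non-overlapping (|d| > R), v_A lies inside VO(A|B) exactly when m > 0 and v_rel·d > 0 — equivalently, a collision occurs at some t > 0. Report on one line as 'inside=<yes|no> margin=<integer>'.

d = (15, 2),  |d|² = 229;  R = 8+2 = 10,  c = 229−10² = 129
v_rel = (-8, -1),  |v_rel|² = 65;  v_rel·d = (-8)·(15) + (-1)·(2) = -122
65·t² + 244·t + 129 = 0  ⇒  m = (-122)² − 65·129 = 6499
m = 6499 > 0,  v_rel·d = -122 < 0  ⇒  outside

inside=no margin=6499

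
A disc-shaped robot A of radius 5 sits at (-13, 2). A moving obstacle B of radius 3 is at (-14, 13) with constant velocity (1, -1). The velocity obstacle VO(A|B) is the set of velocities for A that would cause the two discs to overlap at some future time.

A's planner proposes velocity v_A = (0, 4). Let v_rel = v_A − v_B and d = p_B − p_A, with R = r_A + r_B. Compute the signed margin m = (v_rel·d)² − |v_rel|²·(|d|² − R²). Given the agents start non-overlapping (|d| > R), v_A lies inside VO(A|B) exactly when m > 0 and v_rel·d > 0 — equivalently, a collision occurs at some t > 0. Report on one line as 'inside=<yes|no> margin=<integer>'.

d = (-1, 11),  |d|² = 122;  R = 5+3 = 8,  c = 122−8² = 58
v_rel = (-1, 5),  |v_rel|² = 26;  v_rel·d = (-1)·(-1) + (5)·(11) = 56
26·t² − 112·t + 58 = 0  ⇒  m = 56² − 26·58 = 1628
m = 1628 > 0,  v_rel·d = 56 > 0  ⇒  inside

inside=yes margin=1628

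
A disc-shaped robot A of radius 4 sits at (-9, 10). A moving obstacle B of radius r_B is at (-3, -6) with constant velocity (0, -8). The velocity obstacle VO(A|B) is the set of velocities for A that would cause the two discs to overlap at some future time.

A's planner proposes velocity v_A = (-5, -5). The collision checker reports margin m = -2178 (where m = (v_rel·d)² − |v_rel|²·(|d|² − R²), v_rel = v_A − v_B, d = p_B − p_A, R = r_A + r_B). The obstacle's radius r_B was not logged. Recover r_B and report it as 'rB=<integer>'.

m = -2178
d = (6, -16);  v_rel = (-5, 3),  |v_rel|² = 34
v_rel×d = (-5)·(-16) − (3)·(6) = 62
since m = R²·34 − 62²:  R² = (3844 + -2178) / 34 = 49
R = √49 = 7  ⇒  r_B = 7 − 4 = 3

rB=3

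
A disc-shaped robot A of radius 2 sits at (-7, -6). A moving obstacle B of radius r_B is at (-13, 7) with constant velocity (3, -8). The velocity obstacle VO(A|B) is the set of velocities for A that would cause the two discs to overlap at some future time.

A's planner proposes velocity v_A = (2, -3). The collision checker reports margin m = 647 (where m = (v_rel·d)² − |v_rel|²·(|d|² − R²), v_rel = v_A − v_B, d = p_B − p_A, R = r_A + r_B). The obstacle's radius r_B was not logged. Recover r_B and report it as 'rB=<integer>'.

m = 647
d = (-6, 13);  v_rel = (-1, 5),  |v_rel|² = 26
v_rel×d = (-1)·(13) − (5)·(-6) = 17
since m = R²·26 − 17²:  R² = (289 + 647) / 26 = 36
R = √36 = 6  ⇒  r_B = 6 − 2 = 4

rB=4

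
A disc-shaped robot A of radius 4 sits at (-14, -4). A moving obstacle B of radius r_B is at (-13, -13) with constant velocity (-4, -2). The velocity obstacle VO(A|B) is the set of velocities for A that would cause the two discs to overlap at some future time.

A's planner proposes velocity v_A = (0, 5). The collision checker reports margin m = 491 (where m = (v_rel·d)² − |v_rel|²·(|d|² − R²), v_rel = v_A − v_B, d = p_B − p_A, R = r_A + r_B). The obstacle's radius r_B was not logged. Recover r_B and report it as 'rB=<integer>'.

m = 491
d = (1, -9);  v_rel = (4, 7),  |v_rel|² = 65
v_rel×d = (4)·(-9) − (7)·(1) = -43
since m = R²·65 − (-43)²:  R² = (1849 + 491) / 65 = 36
R = √36 = 6  ⇒  r_B = 6 − 4 = 2

rB=2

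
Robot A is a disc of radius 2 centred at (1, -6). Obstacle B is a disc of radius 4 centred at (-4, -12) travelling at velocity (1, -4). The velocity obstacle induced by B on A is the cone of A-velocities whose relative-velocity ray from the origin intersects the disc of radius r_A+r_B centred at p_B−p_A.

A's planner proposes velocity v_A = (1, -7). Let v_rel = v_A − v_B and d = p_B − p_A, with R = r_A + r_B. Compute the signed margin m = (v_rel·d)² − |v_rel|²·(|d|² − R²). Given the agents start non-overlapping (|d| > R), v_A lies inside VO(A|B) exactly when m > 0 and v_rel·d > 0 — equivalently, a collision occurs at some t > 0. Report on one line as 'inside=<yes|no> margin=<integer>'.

d = (-5, -6),  |d|² = 61;  R = 2+4 = 6,  c = 61−6² = 25
v_rel = (0, -3),  |v_rel|² = 9;  v_rel·d = (0)·(-5) + (-3)·(-6) = 18
9·t² − 36·t + 25 = 0  ⇒  m = 18² − 9·25 = 99
m = 99 > 0,  v_rel·d = 18 > 0  ⇒  inside

inside=yes margin=99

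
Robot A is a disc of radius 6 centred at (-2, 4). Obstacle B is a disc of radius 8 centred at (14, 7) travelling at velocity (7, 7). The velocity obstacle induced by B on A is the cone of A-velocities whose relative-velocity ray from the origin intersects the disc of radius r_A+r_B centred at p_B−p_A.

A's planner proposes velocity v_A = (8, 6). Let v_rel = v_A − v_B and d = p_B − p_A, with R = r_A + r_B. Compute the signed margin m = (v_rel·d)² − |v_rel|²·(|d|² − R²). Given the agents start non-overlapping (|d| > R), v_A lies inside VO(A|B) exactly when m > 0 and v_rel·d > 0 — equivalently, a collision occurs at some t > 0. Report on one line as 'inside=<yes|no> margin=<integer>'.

d = (16, 3),  |d|² = 265;  R = 6+8 = 14,  c = 265−14² = 69
v_rel = (1, -1),  |v_rel|² = 2;  v_rel·d = (1)·(16) + (-1)·(3) = 13
2·t² − 26·t + 69 = 0  ⇒  m = 13² − 2·69 = 31
m = 31 > 0,  v_rel·d = 13 > 0  ⇒  inside

inside=yes margin=31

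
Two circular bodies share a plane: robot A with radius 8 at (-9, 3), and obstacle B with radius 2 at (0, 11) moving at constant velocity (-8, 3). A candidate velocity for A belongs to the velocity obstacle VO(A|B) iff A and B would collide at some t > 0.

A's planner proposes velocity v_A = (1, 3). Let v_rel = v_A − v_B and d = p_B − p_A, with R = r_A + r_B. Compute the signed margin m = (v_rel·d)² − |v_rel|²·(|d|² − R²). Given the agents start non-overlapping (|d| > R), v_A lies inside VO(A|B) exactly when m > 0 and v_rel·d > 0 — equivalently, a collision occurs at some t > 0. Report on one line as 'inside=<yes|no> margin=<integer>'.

d = (9, 8),  |d|² = 145;  R = 8+2 = 10,  c = 145−10² = 45
v_rel = (9, 0),  |v_rel|² = 81;  v_rel·d = (9)·(9) + (0)·(8) = 81
81·t² − 162·t + 45 = 0  ⇒  m = 81² − 81·45 = 2916
m = 2916 > 0,  v_rel·d = 81 > 0  ⇒  inside

inside=yes margin=2916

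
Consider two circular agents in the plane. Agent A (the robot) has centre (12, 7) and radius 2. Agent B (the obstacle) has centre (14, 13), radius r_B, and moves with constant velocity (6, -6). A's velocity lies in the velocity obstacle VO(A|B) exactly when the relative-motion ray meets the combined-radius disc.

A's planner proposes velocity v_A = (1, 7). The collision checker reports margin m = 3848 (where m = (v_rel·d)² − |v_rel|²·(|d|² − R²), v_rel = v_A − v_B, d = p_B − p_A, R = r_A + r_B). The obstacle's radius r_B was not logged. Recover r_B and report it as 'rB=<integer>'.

m = 3848
d = (2, 6);  v_rel = (-5, 13),  |v_rel|² = 194
v_rel×d = (-5)·(6) − (13)·(2) = -56
since m = R²·194 − (-56)²:  R² = (3136 + 3848) / 194 = 36
R = √36 = 6  ⇒  r_B = 6 − 2 = 4

rB=4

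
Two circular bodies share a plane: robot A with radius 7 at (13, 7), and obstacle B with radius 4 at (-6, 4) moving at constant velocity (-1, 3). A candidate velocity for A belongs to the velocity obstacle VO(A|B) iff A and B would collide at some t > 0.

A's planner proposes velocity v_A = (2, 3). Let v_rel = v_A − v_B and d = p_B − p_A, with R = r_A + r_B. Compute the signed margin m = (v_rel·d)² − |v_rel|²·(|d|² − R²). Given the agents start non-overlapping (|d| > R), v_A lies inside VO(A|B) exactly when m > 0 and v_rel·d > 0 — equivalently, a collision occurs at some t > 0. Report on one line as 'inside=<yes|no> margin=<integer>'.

d = (-19, -3),  |d|² = 370;  R = 7+4 = 11,  c = 370−11² = 249
v_rel = (3, 0),  |v_rel|² = 9;  v_rel·d = (3)·(-19) + (0)·(-3) = -57
9·t² + 114·t + 249 = 0  ⇒  m = (-57)² − 9·249 = 1008
m = 1008 > 0,  v_rel·d = -57 < 0  ⇒  outside

inside=no margin=1008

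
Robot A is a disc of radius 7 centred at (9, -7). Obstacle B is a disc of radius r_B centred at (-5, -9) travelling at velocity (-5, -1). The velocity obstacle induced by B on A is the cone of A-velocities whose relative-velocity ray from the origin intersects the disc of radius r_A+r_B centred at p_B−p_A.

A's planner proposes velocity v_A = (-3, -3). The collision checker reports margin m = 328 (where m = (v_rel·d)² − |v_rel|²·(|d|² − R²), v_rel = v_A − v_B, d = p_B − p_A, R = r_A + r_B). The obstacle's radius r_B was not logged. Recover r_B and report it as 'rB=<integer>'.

m = 328
d = (-14, -2);  v_rel = (2, -2),  |v_rel|² = 8
v_rel×d = (2)·(-2) − (-2)·(-14) = -32
since m = R²·8 − (-32)²:  R² = (1024 + 328) / 8 = 169
R = √169 = 13  ⇒  r_B = 13 − 7 = 6

rB=6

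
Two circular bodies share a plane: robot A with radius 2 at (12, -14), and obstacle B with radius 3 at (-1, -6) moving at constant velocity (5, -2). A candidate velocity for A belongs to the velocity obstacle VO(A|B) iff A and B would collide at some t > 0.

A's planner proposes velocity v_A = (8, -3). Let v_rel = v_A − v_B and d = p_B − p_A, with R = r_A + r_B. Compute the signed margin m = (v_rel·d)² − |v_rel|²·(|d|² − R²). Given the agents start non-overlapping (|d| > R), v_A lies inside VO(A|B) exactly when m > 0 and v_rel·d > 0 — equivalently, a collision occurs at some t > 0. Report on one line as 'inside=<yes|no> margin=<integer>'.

d = (-13, 8),  |d|² = 233;  R = 2+3 = 5,  c = 233−5² = 208
v_rel = (3, -1),  |v_rel|² = 10;  v_rel·d = (3)·(-13) + (-1)·(8) = -47
10·t² + 94·t + 208 = 0  ⇒  m = (-47)² − 10·208 = 129
m = 129 > 0,  v_rel·d = -47 < 0  ⇒  outside

inside=no margin=129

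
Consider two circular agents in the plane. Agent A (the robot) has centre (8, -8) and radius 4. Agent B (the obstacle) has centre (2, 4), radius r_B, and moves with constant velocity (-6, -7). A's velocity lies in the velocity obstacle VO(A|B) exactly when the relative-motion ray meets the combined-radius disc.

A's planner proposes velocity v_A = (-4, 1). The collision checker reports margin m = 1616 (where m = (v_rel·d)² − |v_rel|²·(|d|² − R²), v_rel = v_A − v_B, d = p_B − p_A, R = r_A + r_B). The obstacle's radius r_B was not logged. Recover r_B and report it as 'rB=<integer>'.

m = 1616
d = (-6, 12);  v_rel = (2, 8),  |v_rel|² = 68
v_rel×d = (2)·(12) − (8)·(-6) = 72
since m = R²·68 − 72²:  R² = (5184 + 1616) / 68 = 100
R = √100 = 10  ⇒  r_B = 10 − 4 = 6

rB=6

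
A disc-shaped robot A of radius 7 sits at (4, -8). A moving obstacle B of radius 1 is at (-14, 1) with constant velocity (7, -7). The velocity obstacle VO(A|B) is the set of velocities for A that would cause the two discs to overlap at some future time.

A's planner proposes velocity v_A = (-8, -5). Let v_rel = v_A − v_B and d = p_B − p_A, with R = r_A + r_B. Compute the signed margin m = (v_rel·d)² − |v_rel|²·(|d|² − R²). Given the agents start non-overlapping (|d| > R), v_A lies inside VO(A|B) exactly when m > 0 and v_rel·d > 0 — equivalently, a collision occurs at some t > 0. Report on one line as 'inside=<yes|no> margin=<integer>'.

d = (-18, 9),  |d|² = 405;  R = 7+1 = 8,  c = 405−8² = 341
v_rel = (-15, 2),  |v_rel|² = 229;  v_rel·d = (-15)·(-18) + (2)·(9) = 288
229·t² − 576·t + 341 = 0  ⇒  m = 288² − 229·341 = 4855
m = 4855 > 0,  v_rel·d = 288 > 0  ⇒  inside

inside=yes margin=4855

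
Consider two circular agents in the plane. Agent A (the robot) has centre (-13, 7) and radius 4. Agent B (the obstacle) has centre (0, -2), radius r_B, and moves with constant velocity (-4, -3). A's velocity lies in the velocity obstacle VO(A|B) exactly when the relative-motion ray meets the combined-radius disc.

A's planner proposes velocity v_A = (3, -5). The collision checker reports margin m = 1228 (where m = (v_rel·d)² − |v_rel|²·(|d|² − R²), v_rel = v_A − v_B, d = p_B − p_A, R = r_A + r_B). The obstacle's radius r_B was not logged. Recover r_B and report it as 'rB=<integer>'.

m = 1228
d = (13, -9);  v_rel = (7, -2),  |v_rel|² = 53
v_rel×d = (7)·(-9) − (-2)·(13) = -37
since m = R²·53 − (-37)²:  R² = (1369 + 1228) / 53 = 49
R = √49 = 7  ⇒  r_B = 7 − 4 = 3

rB=3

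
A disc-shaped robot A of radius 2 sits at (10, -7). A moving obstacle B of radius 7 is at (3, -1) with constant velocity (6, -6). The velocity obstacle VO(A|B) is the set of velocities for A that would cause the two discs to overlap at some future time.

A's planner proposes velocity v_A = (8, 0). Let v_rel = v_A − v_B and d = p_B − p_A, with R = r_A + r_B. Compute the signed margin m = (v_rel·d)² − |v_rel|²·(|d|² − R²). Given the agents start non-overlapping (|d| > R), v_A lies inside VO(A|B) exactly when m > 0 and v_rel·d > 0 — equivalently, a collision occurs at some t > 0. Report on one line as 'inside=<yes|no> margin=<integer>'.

d = (-7, 6),  |d|² = 85;  R = 2+7 = 9,  c = 85−9² = 4
v_rel = (2, 6),  |v_rel|² = 40;  v_rel·d = (2)·(-7) + (6)·(6) = 22
40·t² − 44·t + 4 = 0  ⇒  m = 22² − 40·4 = 324
m = 324 > 0,  v_rel·d = 22 > 0  ⇒  inside

inside=yes margin=324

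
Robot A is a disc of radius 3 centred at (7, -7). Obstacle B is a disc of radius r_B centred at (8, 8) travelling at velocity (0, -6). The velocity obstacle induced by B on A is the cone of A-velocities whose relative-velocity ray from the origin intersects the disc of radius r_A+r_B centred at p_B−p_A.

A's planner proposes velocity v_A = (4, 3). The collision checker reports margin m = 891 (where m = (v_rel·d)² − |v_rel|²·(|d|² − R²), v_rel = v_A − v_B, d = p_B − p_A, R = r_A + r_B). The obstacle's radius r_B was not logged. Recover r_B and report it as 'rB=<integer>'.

m = 891
d = (1, 15);  v_rel = (4, 9),  |v_rel|² = 97
v_rel×d = (4)·(15) − (9)·(1) = 51
since m = R²·97 − 51²:  R² = (2601 + 891) / 97 = 36
R = √36 = 6  ⇒  r_B = 6 − 3 = 3

rB=3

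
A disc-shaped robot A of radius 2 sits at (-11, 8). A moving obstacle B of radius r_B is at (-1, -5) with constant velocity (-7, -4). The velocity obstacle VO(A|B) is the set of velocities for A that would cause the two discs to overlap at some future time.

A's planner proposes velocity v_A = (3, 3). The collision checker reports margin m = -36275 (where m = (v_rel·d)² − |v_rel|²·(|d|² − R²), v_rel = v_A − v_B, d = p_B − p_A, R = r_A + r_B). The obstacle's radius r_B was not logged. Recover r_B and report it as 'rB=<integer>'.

m = -36275
d = (10, -13);  v_rel = (10, 7),  |v_rel|² = 149
v_rel×d = (10)·(-13) − (7)·(10) = -200
since m = R²·149 − (-200)²:  R² = (40000 + -36275) / 149 = 25
R = √25 = 5  ⇒  r_B = 5 − 2 = 3

rB=3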